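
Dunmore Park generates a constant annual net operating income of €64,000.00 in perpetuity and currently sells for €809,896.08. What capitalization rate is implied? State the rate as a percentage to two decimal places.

7.90%

P = C/r ⇒ r = C/P = €64,000.00/€809,896.08 = 0.079022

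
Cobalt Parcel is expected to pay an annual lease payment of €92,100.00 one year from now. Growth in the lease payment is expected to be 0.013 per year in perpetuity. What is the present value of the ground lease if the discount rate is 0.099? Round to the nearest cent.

€1070930.23

Growing perpetuity: P = D₁ / (r − g) = €92,100.0000 / (0.099 − 0.013) = €1,070,930.23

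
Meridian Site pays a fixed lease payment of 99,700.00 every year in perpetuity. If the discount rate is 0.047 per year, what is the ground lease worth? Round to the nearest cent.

Level perpetuity: PV = C / r = 99,700.00 / 0.047 = 2,121,276.60

2121276.60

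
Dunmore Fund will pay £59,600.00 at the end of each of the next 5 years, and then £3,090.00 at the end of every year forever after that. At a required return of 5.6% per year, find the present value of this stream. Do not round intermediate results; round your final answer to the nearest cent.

PV of 5-year annuity: £59,600.00 × [1 − (1+0.056)^−5] / 0.056 = 253812.54567
Perpetuity value at year 5: £3,090.00 / 0.056 = 55178.57143
PV of perpetuity: 55178.57143 / (1+0.056)^5 = 42019.49817
Total PV = 253812.54567 + 42019.49817 = 295832.04384

£295832.04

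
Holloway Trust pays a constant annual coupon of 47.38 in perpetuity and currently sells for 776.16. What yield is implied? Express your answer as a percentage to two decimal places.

P = C/r ⇒ r = C/P = 47.38/776.16 = 0.061044

6.10%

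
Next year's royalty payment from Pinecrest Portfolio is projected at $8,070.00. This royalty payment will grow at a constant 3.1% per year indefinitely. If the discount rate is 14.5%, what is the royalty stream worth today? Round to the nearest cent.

Growing perpetuity: P = D₁ / (r − g) = $8,070.0000 / (0.145 − 0.031) = $70,789.47

$70789.47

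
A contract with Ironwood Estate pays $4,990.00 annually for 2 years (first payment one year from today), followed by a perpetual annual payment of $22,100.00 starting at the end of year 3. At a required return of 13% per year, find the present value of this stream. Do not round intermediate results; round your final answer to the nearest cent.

PV of 2-year annuity: $4,990.00 × [1 − (1+0.13)^−2] / 0.13 = 8323.83115
Perpetuity value at year 2: $22,100.00 / 0.13 = 170000.00000
PV of perpetuity: 170000.00000 / (1+0.13)^2 = 133134.93617
Total PV = 8323.83115 + 133134.93617 = 141458.76733

$141458.77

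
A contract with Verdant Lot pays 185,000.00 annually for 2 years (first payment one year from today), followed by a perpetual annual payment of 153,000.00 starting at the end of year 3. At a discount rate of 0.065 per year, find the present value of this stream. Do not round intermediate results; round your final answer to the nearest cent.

PV of 2-year annuity: 185,000.00 × [1 − (1+0.065)^−2] / 0.065 = 336815.88750
Perpetuity value at year 2: 153,000.00 / 0.065 = 2353846.15385
PV of perpetuity: 2353846.15385 / (1+0.065)^2 = 2075290.31175
Total PV = 336815.88750 + 2075290.31175 = 2412106.19925

2412106.20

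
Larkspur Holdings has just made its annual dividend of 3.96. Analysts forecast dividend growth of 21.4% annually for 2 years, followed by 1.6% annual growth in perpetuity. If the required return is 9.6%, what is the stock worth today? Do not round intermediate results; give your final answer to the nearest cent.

70.95

D_1 = 4.80744
D_2 = 5.83623
Terminal value at year 2: TV = D_2×(1+g_2)/(r−g_2) = 5.92961/0.08 = 74.12015
P_0 = D_1/(1+r)^1 + D_2/(1+r)^2 + TV/(1+r)^2
    = 4.38635 + 4.85860 + 61.70426 = 70.94922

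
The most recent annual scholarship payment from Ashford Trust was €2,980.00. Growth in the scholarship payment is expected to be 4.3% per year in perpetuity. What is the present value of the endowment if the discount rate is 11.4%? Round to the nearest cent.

€43776.62

D₁ = D₀ × (1 + g) = €2,980.00 × 1.043 = €3,108.1400
Growing perpetuity: P = D₁ / (r − g) = €3,108.1400 / (0.114 − 0.043) = €43,776.62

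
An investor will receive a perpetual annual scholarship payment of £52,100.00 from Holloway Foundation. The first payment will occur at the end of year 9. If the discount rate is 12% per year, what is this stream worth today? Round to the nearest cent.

Value at end of year 8: C / r = £52,100.00 / 0.12 = £434,166.6667
Discount to today: PV = £434,166.6667 / (1 + 0.12)^8 = £434,166.6667 / 2.475963 = £175,352.63

£175352.63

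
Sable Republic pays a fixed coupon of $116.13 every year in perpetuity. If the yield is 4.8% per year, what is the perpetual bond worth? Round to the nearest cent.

Level perpetuity: PV = C / r = $116.13 / 0.048 = $2,419.38

$2419.38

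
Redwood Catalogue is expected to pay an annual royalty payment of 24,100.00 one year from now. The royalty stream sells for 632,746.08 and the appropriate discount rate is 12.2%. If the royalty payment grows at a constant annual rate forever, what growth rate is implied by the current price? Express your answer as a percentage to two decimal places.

8.39%

P = D₁/(r−g) ⇒ g = r − D₁/P = 0.122 − 24,100.00/632,746.08 = 0.083912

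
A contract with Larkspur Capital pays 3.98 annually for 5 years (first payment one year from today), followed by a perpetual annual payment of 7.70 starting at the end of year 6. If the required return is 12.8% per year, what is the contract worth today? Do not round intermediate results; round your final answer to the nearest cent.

PV of 5-year annuity: 3.98 × [1 − (1+0.128)^−5] / 0.128 = 14.06716
Perpetuity value at year 5: 7.70 / 0.128 = 60.15625
PV of perpetuity: 60.15625 / (1+0.128)^5 = 32.94088
Total PV = 14.06716 + 32.94088 = 47.00805

47.01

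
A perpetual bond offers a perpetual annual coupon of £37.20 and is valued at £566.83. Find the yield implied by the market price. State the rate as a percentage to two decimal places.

6.56%

P = C/r ⇒ r = C/P = £37.20/£566.83 = 0.065628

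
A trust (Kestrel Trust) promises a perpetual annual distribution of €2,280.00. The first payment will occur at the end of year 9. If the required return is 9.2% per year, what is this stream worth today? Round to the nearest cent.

Value at end of year 8: C / r = €2,280.00 / 0.092 = €24,782.6087
Discount to today: PV = €24,782.6087 / (1 + 0.092)^8 = €24,782.6087 / 2.022000 = €12,256.48

€12256.48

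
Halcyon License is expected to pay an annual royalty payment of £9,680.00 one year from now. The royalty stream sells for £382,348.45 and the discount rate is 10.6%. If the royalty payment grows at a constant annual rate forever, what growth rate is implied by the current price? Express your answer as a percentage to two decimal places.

P = D₁/(r−g) ⇒ g = r − D₁/P = 0.106 − £9,680.00/£382,348.45 = 0.080683

8.07%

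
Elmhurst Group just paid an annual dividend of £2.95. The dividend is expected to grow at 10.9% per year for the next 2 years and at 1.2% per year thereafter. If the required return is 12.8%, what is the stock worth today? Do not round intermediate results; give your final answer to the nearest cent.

£30.63

D_1 = 3.27155
D_2 = 3.62815
Terminal value at year 2: TV = D_2×(1+g_2)/(r−g_2) = 3.67169/0.116 = 31.65247
P_0 = D_1/(1+r)^1 + D_2/(1+r)^2 + TV/(1+r)^2
    = 2.90031 + 2.85146 + 24.87651 = 30.62828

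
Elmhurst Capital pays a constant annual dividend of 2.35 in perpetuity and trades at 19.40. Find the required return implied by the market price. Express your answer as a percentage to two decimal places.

12.11%

P = C/r ⇒ r = C/P = 2.35/19.40 = 0.121134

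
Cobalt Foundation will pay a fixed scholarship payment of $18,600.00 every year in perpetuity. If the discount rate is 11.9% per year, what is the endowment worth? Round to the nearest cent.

Level perpetuity: PV = C / r = $18,600.00 / 0.119 = $156,302.52

$156302.52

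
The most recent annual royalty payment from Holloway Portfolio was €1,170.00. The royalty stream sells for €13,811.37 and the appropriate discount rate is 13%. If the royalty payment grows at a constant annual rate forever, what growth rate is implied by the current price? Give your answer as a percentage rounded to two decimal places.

P = D₀(1+g)/(r−g) ⇒ P(r−g) = D₀(1+g) ⇒ g(P+D₀) = P·r − D₀
g = (P·r − D₀)/(P + D₀) = (€13,811.37×0.13 − €1,170.00) / (€13,811.37 + €1,170.00) = 0.041750

4.18%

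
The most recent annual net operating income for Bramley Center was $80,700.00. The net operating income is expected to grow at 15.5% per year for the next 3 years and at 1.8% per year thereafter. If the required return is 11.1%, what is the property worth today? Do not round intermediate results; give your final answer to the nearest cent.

D_1 = 93208.50000
D_2 = 107655.81750
D_3 = 124342.46921
Terminal value at year 3: TV = D_3×(1+g_2)/(r−g_2) = 126580.63366/0.093 = 1361082.08235
P_0 = D_1/(1+r)^1 + D_2/(1+r)^2 + D_3/(1+r)^3 + TV/(1+r)^3
    = 83896.03960 + 87218.65503 + 90672.85919 + 992526.56623 = 1254314.12006

$1254314.12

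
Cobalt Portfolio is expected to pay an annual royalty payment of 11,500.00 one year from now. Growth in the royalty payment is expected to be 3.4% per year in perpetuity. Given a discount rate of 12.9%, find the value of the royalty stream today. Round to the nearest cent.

121052.63

Growing perpetuity: P = D₁ / (r − g) = 11,500.0000 / (0.129 − 0.034) = 121,052.63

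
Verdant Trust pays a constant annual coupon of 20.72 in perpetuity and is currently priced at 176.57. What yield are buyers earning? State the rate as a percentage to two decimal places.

11.73%

P = C/r ⇒ r = C/P = 20.72/176.57 = 0.117347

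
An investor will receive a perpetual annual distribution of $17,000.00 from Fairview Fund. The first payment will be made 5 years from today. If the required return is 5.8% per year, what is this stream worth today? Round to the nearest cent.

$233925.87

Value at end of year 4: C / r = $17,000.00 / 0.058 = $293,103.4483
Discount to today: PV = $293,103.4483 / (1 + 0.058)^4 = $293,103.4483 / 1.252976 = $233,925.87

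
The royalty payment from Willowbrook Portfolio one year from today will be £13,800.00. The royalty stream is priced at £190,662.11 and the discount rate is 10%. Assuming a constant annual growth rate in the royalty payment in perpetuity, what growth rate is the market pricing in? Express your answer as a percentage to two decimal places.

2.76%

P = D₁/(r−g) ⇒ g = r − D₁/P = 0.1 − £13,800.00/£190,662.11 = 0.027621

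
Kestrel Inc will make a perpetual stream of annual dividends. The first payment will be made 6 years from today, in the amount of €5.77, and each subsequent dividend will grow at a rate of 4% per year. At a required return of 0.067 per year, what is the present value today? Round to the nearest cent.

€154.52

Value at end of year 5: C₁ / (r − g) = €5.77 / (0.067 − 0.04) = €213.7037
Discount to today: PV = €213.7037 / (1 + 0.067)^5 = €213.7037 / 1.383000 = €154.52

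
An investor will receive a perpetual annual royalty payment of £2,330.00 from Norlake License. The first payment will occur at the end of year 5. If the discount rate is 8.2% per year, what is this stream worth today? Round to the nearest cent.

Value at end of year 4: C / r = £2,330.00 / 0.082 = £28,414.6341
Discount to today: PV = £28,414.6341 / (1 + 0.082)^4 = £28,414.6341 / 1.370595 = £20,731.61

£20731.61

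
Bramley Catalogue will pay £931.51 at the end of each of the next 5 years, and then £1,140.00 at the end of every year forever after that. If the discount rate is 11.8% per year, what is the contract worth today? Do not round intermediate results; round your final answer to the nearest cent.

PV of 5-year annuity: £931.51 × [1 − (1+0.118)^−5] / 0.118 = 3374.58900
Perpetuity value at year 5: £1,140.00 / 0.118 = 9661.01695
PV of perpetuity: 9661.01695 / (1+0.118)^5 = 5531.12949
Total PV = 3374.58900 + 5531.12949 = 8905.71850

£8905.72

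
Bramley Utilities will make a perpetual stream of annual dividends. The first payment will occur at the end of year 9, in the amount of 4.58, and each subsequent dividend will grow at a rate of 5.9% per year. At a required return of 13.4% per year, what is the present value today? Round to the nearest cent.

22.33

Value at end of year 8: C₁ / (r − g) = 4.58 / (0.134 − 0.059) = 61.0667
Discount to today: PV = 61.0667 / (1 + 0.134)^8 = 61.0667 / 2.734667 = 22.33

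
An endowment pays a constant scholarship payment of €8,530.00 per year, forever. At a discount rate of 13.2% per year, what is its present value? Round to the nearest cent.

Level perpetuity: PV = C / r = €8,530.00 / 0.132 = €64,621.21

€64621.21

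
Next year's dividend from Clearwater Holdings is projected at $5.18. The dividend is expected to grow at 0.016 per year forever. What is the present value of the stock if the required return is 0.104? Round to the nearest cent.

Growing perpetuity: P = D₁ / (r − g) = $5.1800 / (0.104 − 0.016) = $58.86

$58.86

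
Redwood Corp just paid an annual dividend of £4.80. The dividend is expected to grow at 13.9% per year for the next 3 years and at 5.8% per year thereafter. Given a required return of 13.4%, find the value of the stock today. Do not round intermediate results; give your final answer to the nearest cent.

D_1 = 5.46720
D_2 = 6.22714
D_3 = 7.09271
Terminal value at year 3: TV = D_3×(1+g_2)/(r−g_2) = 7.50409/0.076 = 98.73804
P_0 = D_1/(1+r)^1 + D_2/(1+r)^2 + D_3/(1+r)^3 + TV/(1+r)^3
    = 4.82116 + 4.84242 + 4.86377 + 67.70883 = 82.23619

£82.24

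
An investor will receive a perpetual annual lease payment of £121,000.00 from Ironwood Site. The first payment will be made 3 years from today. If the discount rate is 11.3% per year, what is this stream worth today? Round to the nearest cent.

£864403.66

Value at end of year 2: C / r = £121,000.00 / 0.113 = £1,070,796.4602
Discount to today: PV = £1,070,796.4602 / (1 + 0.113)^2 = £1,070,796.4602 / 1.238769 = £864,403.66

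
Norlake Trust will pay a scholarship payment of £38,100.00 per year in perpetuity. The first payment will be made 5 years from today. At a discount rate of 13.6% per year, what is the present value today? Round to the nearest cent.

£168218.11

Value at end of year 4: C / r = £38,100.00 / 0.136 = £280,147.0588
Discount to today: PV = £280,147.0588 / (1 + 0.136)^4 = £280,147.0588 / 1.665380 = £168,218.11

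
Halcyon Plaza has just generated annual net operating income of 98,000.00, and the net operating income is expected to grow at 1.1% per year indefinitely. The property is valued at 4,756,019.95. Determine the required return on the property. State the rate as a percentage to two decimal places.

3.18%

D₁ = 98,000.00 × 1.011 = 99,078.0000
P = D₁/(r − g) ⇒ r = D₁/P + g = 99,078.0000/4,756,019.95 + 0.011 = 0.020832 + 0.011 = 0.031832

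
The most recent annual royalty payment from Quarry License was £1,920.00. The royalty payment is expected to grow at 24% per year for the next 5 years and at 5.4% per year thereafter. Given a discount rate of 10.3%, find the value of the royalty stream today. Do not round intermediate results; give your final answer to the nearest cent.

D_1 = 2380.80000
D_2 = 2952.19200
D_3 = 3660.71808
D_4 = 4539.29042
D_5 = 5628.72012
Terminal value at year 5: TV = D_5×(1+g_2)/(r−g_2) = 5932.67101/0.049 = 121074.91850
P_0 = D_1/(1+r)^1 + D_2/(1+r)^2 + D_3/(1+r)^3 + D_4/(1+r)^4 + D_5/(1+r)^5 + TV/(1+r)^5
    = 2158.47688 + 2426.57419 + 2727.97099 + 3066.80328 + 3447.72083 + 74161.17860 = 87988.72477

£87988.72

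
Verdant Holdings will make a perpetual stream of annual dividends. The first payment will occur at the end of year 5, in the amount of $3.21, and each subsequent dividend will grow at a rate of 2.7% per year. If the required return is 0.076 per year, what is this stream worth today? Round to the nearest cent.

Value at end of year 4: C₁ / (r − g) = $3.21 / (0.076 − 0.027) = $65.5102
Discount to today: PV = $65.5102 / (1 + 0.076)^4 = $65.5102 / 1.340445 = $48.87

$48.87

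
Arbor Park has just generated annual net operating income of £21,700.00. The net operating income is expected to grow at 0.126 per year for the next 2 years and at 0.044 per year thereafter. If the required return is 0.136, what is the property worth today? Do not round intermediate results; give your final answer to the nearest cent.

£284760.18

D_1 = 24434.20000
D_2 = 27512.90920
Terminal value at year 2: TV = D_2×(1+g_2)/(r−g_2) = 28723.47720/0.092 = 312211.70875
P_0 = D_1/(1+r)^1 + D_2/(1+r)^2 + TV/(1+r)^2
    = 21508.97887 + 21319.63927 + 241931.55868 = 284760.17682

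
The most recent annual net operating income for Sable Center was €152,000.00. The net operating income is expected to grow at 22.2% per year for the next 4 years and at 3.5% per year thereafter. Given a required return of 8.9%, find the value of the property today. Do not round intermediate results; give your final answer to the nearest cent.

€5436893.63

D_1 = 185744.00000
D_2 = 226979.16800
D_3 = 277368.54330
D_4 = 338944.35991
Terminal value at year 4: TV = D_4×(1+g_2)/(r−g_2) = 350807.41250/0.054 = 6496433.56490
P_0 = D_1/(1+r)^1 + D_2/(1+r)^2 + D_3/(1+r)^3 + D_4/(1+r)^4 + TV/(1+r)^4
    = 170563.82002 + 191394.84671 + 214769.97491 + 240999.91675 + 4619165.07098 = 5436893.62935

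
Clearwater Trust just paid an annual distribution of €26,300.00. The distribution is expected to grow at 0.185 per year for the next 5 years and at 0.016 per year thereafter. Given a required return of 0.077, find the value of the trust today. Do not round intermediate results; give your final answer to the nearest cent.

D_1 = 31165.50000
D_2 = 36931.11750
D_3 = 43763.37424
D_4 = 51859.59847
D_5 = 61453.62419
Terminal value at year 5: TV = D_5×(1+g_2)/(r−g_2) = 62436.88218/0.061 = 1023555.44550
P_0 = D_1/(1+r)^1 + D_2/(1+r)^2 + D_3/(1+r)^3 + D_4/(1+r)^4 + D_5/(1+r)^5 + TV/(1+r)^5
    = 28937.32591 + 31839.11903 + 35031.89977 + 38544.84794 + 42410.06946 + 706370.99293 = 883134.25504

€883134.26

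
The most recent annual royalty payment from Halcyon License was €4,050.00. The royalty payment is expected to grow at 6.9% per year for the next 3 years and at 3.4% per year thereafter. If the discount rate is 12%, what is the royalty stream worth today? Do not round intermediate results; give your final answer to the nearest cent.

D_1 = 4329.45000
D_2 = 4628.18205
D_3 = 4947.52661
Terminal value at year 3: TV = D_3×(1+g_2)/(r−g_2) = 5115.74252/0.086 = 59485.37810
P_0 = D_1/(1+r)^1 + D_2/(1+r)^2 + D_3/(1+r)^3 + TV/(1+r)^3
    = 3865.58036 + 3689.55839 + 3521.55172 + 42340.51716 = 53417.20763

€53417.21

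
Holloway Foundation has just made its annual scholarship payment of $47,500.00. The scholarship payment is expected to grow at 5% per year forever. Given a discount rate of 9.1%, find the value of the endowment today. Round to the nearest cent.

$1216463.41

D₁ = D₀ × (1 + g) = $47,500.00 × 1.05 = $49,875.0000
Growing perpetuity: P = D₁ / (r − g) = $49,875.0000 / (0.091 − 0.05) = $1,216,463.41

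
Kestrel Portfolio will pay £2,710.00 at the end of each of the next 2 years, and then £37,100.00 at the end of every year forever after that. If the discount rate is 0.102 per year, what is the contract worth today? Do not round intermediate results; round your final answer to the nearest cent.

PV of 2-year annuity: £2,710.00 × [1 − (1+0.102)^−2] / 0.102 = 4690.71248
Perpetuity value at year 2: £37,100.00 / 0.102 = 363725.49020
PV of perpetuity: 363725.49020 / (1+0.102)^2 = 299509.46324
Total PV = 4690.71248 + 299509.46324 = 304200.17572

£304200.18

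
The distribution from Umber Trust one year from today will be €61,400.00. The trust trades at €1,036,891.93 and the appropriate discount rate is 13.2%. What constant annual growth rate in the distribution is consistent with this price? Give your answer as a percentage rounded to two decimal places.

P = D₁/(r−g) ⇒ g = r − D₁/P = 0.132 − €61,400.00/€1,036,891.93 = 0.072785

7.28%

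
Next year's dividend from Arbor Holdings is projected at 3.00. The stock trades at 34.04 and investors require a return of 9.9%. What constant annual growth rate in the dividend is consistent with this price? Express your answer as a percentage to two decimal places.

P = D₁/(r−g) ⇒ g = r − D₁/P = 0.099 − 3.00/34.04 = 0.010868

1.09%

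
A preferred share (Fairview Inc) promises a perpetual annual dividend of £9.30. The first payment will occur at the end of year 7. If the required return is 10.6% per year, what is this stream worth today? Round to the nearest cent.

Value at end of year 6: C / r = £9.30 / 0.106 = £87.7358
Discount to today: PV = £87.7358 / (1 + 0.106)^6 = £87.7358 / 1.830336 = £47.93

£47.93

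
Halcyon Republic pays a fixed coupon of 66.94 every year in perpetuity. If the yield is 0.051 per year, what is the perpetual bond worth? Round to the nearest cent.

Level perpetuity: PV = C / r = 66.94 / 0.051 = 1,312.55

1312.55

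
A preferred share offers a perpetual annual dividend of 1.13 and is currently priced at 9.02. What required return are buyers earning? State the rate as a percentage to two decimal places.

P = C/r ⇒ r = C/P = 1.13/9.02 = 0.125277

12.53%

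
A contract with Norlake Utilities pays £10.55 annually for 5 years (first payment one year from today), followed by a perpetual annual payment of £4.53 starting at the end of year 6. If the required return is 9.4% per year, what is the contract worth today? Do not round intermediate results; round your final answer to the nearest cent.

£71.37

PV of 5-year annuity: £10.55 × [1 − (1+0.094)^−5] / 0.094 = 40.61344
Perpetuity value at year 5: £4.53 / 0.094 = 48.19149
PV of perpetuity: 48.19149 / (1+0.094)^5 = 30.75273
Total PV = 40.61344 + 30.75273 = 71.36617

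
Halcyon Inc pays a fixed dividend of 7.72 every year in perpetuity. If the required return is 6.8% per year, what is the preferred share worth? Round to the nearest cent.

Level perpetuity: PV = C / r = 7.72 / 0.068 = 113.53

113.53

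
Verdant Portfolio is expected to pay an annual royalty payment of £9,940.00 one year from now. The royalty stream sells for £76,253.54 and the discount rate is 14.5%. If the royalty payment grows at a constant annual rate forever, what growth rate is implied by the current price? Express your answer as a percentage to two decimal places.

P = D₁/(r−g) ⇒ g = r − D₁/P = 0.145 − £9,940.00/£76,253.54 = 0.014645

1.46%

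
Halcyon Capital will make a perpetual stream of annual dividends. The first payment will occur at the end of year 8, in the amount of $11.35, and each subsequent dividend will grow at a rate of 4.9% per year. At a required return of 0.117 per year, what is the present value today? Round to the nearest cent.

Value at end of year 7: C₁ / (r − g) = $11.35 / (0.117 − 0.049) = $166.9118
Discount to today: PV = $166.9118 / (1 + 0.117)^7 = $166.9118 / 2.169563 = $76.93

$76.93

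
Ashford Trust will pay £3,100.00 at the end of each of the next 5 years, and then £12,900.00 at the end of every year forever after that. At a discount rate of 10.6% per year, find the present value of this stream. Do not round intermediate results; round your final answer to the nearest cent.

PV of 5-year annuity: £3,100.00 × [1 − (1+0.106)^−5] / 0.106 = 11573.50719
Perpetuity value at year 5: £12,900.00 / 0.106 = 121698.11321
PV of perpetuity: 121698.11321 / (1+0.106)^5 = 73537.38973
Total PV = 11573.50719 + 73537.38973 = 85110.89693

£85110.90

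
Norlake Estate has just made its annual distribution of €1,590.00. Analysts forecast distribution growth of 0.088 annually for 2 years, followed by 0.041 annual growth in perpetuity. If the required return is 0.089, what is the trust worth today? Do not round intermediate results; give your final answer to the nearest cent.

D_1 = 1729.92000
D_2 = 1882.15296
Terminal value at year 2: TV = D_2×(1+g_2)/(r−g_2) = 1959.32123/0.048 = 40819.19232
P_0 = D_1/(1+r)^1 + D_2/(1+r)^2 + TV/(1+r)^2
    = 1588.53994 + 1587.08123 + 34419.82419 = 37595.44536

€37595.45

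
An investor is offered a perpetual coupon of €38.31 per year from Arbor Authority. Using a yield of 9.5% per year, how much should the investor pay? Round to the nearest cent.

Level perpetuity: PV = C / r = €38.31 / 0.095 = €403.26

€403.26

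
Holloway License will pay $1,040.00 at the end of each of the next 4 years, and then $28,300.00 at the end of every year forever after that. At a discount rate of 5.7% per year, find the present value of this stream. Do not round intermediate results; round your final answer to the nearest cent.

$401379.93

PV of 4-year annuity: $1,040.00 × [1 − (1+0.057)^−4] / 0.057 = 3628.60436
Perpetuity value at year 4: $28,300.00 / 0.057 = 496491.22807
PV of perpetuity: 496491.22807 / (1+0.057)^4 = 397751.32094
Total PV = 3628.60436 + 397751.32094 = 401379.92530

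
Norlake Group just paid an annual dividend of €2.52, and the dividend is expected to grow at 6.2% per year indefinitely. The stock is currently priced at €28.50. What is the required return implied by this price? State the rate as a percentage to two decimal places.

D₁ = €2.52 × 1.062 = €2.6762
P = D₁/(r − g) ⇒ r = D₁/P + g = €2.6762/€28.50 + 0.062 = 0.093903 + 0.062 = 0.155903

15.59%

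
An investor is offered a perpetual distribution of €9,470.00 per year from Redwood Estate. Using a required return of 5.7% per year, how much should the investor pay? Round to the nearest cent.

Level perpetuity: PV = C / r = €9,470.00 / 0.057 = €166,140.35

€166140.35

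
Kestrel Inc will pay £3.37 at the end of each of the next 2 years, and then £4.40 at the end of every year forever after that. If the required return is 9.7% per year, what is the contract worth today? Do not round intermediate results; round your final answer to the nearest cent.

£43.57

PV of 2-year annuity: £3.37 × [1 − (1+0.097)^−2] / 0.097 = 5.87239
Perpetuity value at year 2: £4.40 / 0.097 = 45.36082
PV of perpetuity: 45.36082 / (1+0.097)^2 = 37.69361
Total PV = 5.87239 + 37.69361 = 43.56600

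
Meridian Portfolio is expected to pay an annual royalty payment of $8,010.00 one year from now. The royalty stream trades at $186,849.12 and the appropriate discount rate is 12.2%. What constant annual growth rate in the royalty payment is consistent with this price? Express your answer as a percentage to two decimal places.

P = D₁/(r−g) ⇒ g = r − D₁/P = 0.122 − $8,010.00/$186,849.12 = 0.079131

7.91%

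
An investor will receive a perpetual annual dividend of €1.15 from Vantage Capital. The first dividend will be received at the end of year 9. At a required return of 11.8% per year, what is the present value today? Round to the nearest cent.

€3.99

Value at end of year 8: C / r = €1.15 / 0.118 = €9.7458
Discount to today: PV = €9.7458 / (1 + 0.118)^8 = €9.7458 / 2.440813 = €3.99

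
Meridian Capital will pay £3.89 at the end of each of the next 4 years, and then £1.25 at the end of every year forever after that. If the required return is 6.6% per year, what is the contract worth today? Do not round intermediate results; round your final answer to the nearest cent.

PV of 4-year annuity: £3.89 × [1 − (1+0.066)^−4] / 0.066 = 13.29611
Perpetuity value at year 4: £1.25 / 0.066 = 18.93939
PV of perpetuity: 18.93939 / (1+0.066)^4 = 14.66686
Total PV = 13.29611 + 14.66686 = 27.96298

£27.96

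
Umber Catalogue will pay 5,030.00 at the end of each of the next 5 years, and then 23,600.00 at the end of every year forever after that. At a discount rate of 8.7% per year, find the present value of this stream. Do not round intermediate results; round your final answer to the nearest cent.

PV of 5-year annuity: 5,030.00 × [1 − (1+0.087)^−5] / 0.087 = 19718.19419
Perpetuity value at year 5: 23,600.00 / 0.087 = 271264.36782
PV of perpetuity: 271264.36782 / (1+0.087)^5 = 178749.57995
Total PV = 19718.19419 + 178749.57995 = 198467.77415

198467.77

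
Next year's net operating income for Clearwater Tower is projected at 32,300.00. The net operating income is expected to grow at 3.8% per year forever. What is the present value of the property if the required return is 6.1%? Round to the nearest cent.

Growing perpetuity: P = D₁ / (r − g) = 32,300.0000 / (0.061 − 0.038) = 1,404,347.83

1404347.83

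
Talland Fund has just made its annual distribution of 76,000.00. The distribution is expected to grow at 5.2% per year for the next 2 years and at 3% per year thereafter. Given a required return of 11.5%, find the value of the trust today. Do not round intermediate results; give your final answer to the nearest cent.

D_1 = 79952.00000
D_2 = 84109.50400
Terminal value at year 2: TV = D_2×(1+g_2)/(r−g_2) = 86632.78912/0.085 = 1019209.28376
P_0 = D_1/(1+r)^1 + D_2/(1+r)^2 + TV/(1+r)^2
    = 71705.82960 + 67654.28945 + 819810.80156 = 959170.92060

959170.92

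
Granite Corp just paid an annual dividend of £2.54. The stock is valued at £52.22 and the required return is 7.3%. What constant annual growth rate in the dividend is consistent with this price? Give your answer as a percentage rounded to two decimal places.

2.32%

P = D₀(1+g)/(r−g) ⇒ P(r−g) = D₀(1+g) ⇒ g(P+D₀) = P·r − D₀
g = (P·r − D₀)/(P + D₀) = (£52.22×0.073 − £2.54) / (£52.22 + £2.54) = 0.023230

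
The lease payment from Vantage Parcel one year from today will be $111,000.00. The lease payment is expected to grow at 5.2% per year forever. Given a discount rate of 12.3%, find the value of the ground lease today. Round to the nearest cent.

Growing perpetuity: P = D₁ / (r − g) = $111,000.0000 / (0.123 − 0.052) = $1,563,380.28

$1563380.28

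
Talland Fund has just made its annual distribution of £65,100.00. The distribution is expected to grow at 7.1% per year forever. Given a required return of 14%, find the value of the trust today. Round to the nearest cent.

D₁ = D₀ × (1 + g) = £65,100.00 × 1.071 = £69,722.1000
Growing perpetuity: P = D₁ / (r − g) = £69,722.1000 / (0.14 − 0.071) = £1,010,465.22

£1010465.22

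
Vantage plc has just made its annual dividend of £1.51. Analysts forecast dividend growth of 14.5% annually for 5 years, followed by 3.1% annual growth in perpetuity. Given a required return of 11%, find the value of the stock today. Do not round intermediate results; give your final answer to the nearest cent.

D_1 = 1.72895
D_2 = 1.97965
D_3 = 2.26670
D_4 = 2.59537
D_5 = 2.97170
Terminal value at year 5: TV = D_5×(1+g_2)/(r−g_2) = 3.06382/0.079 = 38.78251
P_0 = D_1/(1+r)^1 + D_2/(1+r)^2 + D_3/(1+r)^3 + D_4/(1+r)^4 + D_5/(1+r)^5 + TV/(1+r)^5
    = 1.55761 + 1.60673 + 1.65739 + 1.70965 + 1.76356 + 23.01553 = 31.31047

£31.31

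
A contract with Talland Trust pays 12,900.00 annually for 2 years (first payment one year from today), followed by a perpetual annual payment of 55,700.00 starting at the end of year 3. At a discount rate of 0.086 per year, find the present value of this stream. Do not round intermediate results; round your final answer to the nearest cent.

PV of 2-year annuity: 12,900.00 × [1 − (1+0.086)^−2] / 0.086 = 22816.25510
Perpetuity value at year 2: 55,700.00 / 0.086 = 647674.41860
PV of perpetuity: 647674.41860 / (1+0.086)^2 = 549157.72023
Total PV = 22816.25510 + 549157.72023 = 571973.97533

571973.98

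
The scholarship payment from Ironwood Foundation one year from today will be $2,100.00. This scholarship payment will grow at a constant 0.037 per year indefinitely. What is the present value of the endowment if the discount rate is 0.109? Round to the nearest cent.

Growing perpetuity: P = D₁ / (r − g) = $2,100.0000 / (0.109 − 0.037) = $29,166.67

$29166.67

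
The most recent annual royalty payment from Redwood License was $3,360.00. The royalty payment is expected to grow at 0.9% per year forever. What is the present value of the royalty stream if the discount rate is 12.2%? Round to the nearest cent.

D₁ = D₀ × (1 + g) = $3,360.00 × 1.009 = $3,390.2400
Growing perpetuity: P = D₁ / (r − g) = $3,390.2400 / (0.122 − 0.009) = $30,002.12

$30002.12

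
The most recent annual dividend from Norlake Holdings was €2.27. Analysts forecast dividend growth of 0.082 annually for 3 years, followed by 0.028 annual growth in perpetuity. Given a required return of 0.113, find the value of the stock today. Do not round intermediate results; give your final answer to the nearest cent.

D_1 = 2.45614
D_2 = 2.65754
D_3 = 2.87546
Terminal value at year 3: TV = D_3×(1+g_2)/(r−g_2) = 2.95597/0.085 = 34.77618
P_0 = D_1/(1+r)^1 + D_2/(1+r)^2 + D_3/(1+r)^3 + TV/(1+r)^3
    = 2.20677 + 2.14531 + 2.08556 + 25.22298 = 31.66062

€31.66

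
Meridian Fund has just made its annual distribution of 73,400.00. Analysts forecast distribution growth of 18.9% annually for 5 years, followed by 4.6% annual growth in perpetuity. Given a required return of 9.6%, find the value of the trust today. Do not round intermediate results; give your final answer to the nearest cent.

2779044.06

D_1 = 87272.60000
D_2 = 103767.12140
D_3 = 123379.10734
D_4 = 146697.75863
D_5 = 174423.63501
Terminal value at year 5: TV = D_5×(1+g_2)/(r−g_2) = 182447.12222/0.05 = 3648942.44450
P_0 = D_1/(1+r)^1 + D_2/(1+r)^2 + D_3/(1+r)^3 + D_4/(1+r)^4 + D_5/(1+r)^5 + TV/(1+r)^5
    = 79628.28467 + 86385.06430 + 93715.18381 + 101667.29338 + 110294.17138 + 2307354.06529 = 2779044.06283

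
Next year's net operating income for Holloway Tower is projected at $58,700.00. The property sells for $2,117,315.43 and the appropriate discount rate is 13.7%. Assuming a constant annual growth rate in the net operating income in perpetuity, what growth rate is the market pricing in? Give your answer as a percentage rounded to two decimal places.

P = D₁/(r−g) ⇒ g = r − D₁/P = 0.137 − $58,700.00/$2,117,315.43 = 0.109276

10.93%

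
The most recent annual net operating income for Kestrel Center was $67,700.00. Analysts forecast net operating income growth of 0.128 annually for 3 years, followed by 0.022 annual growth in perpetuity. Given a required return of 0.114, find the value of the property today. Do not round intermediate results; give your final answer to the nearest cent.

$989018.37

D_1 = 76365.60000
D_2 = 86140.39680
D_3 = 97166.36759
Terminal value at year 3: TV = D_3×(1+g_2)/(r−g_2) = 99304.02768/0.092 = 1079391.60519
P_0 = D_1/(1+r)^1 + D_2/(1+r)^2 + D_3/(1+r)^3 + TV/(1+r)^3
    = 68550.80790 + 69412.30818 + 70284.63521 + 780770.62158 = 989018.37287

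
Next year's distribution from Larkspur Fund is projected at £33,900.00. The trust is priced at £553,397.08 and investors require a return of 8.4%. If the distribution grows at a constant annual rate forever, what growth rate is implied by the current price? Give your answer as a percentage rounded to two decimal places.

P = D₁/(r−g) ⇒ g = r − D₁/P = 0.084 − £33,900.00/£553,397.08 = 0.022742

2.27%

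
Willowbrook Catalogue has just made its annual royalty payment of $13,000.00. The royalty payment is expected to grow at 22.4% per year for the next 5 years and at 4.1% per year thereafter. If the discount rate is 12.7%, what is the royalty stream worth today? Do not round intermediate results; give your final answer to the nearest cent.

$321622.50

D_1 = 15912.00000
D_2 = 19476.28800
D_3 = 23838.97651
D_4 = 29178.90725
D_5 = 35714.98247
Terminal value at year 5: TV = D_5×(1+g_2)/(r−g_2) = 37179.29676/0.086 = 432317.40414
P_0 = D_1/(1+r)^1 + D_2/(1+r)^2 + D_3/(1+r)^3 + D_4/(1+r)^4 + D_5/(1+r)^5 + TV/(1+r)^5
    = 14118.89973 + 15334.10228 + 16653.89636 + 18087.28407 + 19644.04232 + 237784.27973 = 321622.50450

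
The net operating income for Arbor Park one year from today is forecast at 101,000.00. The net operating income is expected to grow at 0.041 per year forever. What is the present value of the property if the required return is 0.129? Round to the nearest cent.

1147727.27

Growing perpetuity: P = D₁ / (r − g) = 101,000.0000 / (0.129 − 0.041) = 1,147,727.27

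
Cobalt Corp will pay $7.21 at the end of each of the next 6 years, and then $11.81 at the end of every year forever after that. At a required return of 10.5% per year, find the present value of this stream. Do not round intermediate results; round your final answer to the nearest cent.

PV of 6-year annuity: $7.21 × [1 − (1+0.105)^−6] / 0.105 = 30.94661
Perpetuity value at year 6: $11.81 / 0.105 = 112.47619
PV of perpetuity: 112.47619 / (1+0.105)^6 = 61.78555
Total PV = 30.94661 + 61.78555 = 92.73217

$92.73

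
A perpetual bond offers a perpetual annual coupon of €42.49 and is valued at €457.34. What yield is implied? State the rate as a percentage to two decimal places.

9.29%

P = C/r ⇒ r = C/P = €42.49/€457.34 = 0.092907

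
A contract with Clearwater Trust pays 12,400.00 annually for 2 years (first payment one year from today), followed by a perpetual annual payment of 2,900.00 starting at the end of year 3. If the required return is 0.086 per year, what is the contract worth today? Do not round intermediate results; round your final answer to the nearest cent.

PV of 2-year annuity: 12,400.00 × [1 − (1+0.086)^−2] / 0.086 = 21931.90413
Perpetuity value at year 2: 2,900.00 / 0.086 = 33720.93023
PV of perpetuity: 33720.93023 / (1+0.086)^2 = 28591.69459
Total PV = 21931.90413 + 28591.69459 = 50523.59872

50523.60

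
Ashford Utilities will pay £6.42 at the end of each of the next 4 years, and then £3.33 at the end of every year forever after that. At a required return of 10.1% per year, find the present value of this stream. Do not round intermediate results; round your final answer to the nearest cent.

PV of 4-year annuity: £6.42 × [1 − (1+0.101)^−4] / 0.101 = 20.30656
Perpetuity value at year 4: £3.33 / 0.101 = 32.97030
PV of perpetuity: 32.97030 / (1+0.101)^4 = 22.43745
Total PV = 20.30656 + 22.43745 = 42.74402

£42.74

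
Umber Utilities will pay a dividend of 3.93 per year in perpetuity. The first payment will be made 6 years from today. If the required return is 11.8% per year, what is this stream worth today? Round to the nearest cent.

Value at end of year 5: C / r = 3.93 / 0.118 = 33.3051
Discount to today: PV = 33.3051 / (1 + 0.118)^5 = 33.3051 / 1.746663 = 19.07

19.07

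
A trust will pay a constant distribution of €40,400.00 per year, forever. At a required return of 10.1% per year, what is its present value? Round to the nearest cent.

€400000.00

Level perpetuity: PV = C / r = €40,400.00 / 0.101 = €400,000.00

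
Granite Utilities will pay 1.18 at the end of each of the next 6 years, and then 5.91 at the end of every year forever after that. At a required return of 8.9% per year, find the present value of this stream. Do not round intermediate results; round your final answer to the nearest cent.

PV of 6-year annuity: 1.18 × [1 − (1+0.089)^−6] / 0.089 = 5.30920
Perpetuity value at year 6: 5.91 / 0.089 = 66.40449
PV of perpetuity: 66.40449 / (1+0.089)^6 = 39.81349
Total PV = 5.30920 + 39.81349 = 45.12269

45.12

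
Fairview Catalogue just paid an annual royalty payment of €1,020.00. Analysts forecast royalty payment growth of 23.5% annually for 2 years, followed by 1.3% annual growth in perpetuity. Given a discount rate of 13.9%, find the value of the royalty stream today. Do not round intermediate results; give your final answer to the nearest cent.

€11946.23

D_1 = 1259.70000
D_2 = 1555.72950
Terminal value at year 2: TV = D_2×(1+g_2)/(r−g_2) = 1575.95398/0.126 = 12507.57130
P_0 = D_1/(1+r)^1 + D_2/(1+r)^2 + TV/(1+r)^2
    = 1105.97015 + 1199.18625 + 9641.07672 = 11946.23312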